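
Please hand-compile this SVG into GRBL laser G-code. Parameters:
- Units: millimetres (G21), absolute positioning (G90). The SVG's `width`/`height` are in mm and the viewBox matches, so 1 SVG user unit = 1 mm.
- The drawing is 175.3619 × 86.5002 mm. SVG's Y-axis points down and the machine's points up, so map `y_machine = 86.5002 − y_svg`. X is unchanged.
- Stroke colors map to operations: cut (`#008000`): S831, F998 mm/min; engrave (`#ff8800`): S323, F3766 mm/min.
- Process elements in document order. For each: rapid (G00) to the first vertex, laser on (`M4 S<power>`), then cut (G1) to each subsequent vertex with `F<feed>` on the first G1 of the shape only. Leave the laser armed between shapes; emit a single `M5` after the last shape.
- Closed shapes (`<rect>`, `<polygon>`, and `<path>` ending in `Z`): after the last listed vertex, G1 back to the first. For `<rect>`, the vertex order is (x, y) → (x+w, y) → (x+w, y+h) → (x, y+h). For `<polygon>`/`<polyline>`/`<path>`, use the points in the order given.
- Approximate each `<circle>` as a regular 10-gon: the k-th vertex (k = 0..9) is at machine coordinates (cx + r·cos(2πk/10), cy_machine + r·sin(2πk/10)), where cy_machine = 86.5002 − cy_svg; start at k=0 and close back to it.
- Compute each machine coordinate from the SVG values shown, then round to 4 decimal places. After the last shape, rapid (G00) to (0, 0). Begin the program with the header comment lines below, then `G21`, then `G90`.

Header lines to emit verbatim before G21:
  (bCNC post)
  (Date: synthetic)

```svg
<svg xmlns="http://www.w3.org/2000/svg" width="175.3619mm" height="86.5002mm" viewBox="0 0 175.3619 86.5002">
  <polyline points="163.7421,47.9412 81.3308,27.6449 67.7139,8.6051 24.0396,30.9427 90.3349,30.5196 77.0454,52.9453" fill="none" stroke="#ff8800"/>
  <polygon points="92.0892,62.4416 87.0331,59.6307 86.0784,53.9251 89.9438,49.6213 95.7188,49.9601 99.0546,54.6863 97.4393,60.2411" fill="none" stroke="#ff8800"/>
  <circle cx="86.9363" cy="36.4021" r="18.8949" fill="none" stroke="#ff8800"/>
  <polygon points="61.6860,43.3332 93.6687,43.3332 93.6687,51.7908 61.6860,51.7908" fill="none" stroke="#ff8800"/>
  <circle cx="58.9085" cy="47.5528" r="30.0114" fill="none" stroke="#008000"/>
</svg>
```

(bCNC post)
(Date: synthetic)
G21
G90
G00 X163.7421 Y38.5590
M4 S323
G1 X81.3308 Y58.8553 F3766
G1 X67.7139 Y77.8951
G1 X24.0396 Y55.5575
G1 X90.3349 Y55.9806
G1 X77.0454 Y33.5549
G00 X92.0892 Y24.0586
M4 S323
G1 X87.0331 Y26.8695 F3766
G1 X86.0784 Y32.5751
G1 X89.9438 Y36.8789
G1 X95.7188 Y36.5401
G1 X99.0546 Y31.8139
G1 X97.4393 Y26.2591
G1 X92.0892 Y24.0586
G00 X105.8312 Y50.0981
M4 S323
G1 X102.2226 Y61.2042 F3766
G1 X92.7751 Y68.0682
G1 X81.0975 Y68.0682
G1 X71.6500 Y61.2042
G1 X68.0414 Y50.0981
G1 X71.6500 Y38.9920
G1 X81.0975 Y32.1280
G1 X92.7751 Y32.1280
G1 X102.2226 Y38.9920
G1 X105.8312 Y50.0981
G00 X61.6860 Y43.1670
M4 S323
G1 X93.6687 Y43.1670 F3766
G1 X93.6687 Y34.7094
G1 X61.6860 Y34.7094
G1 X61.6860 Y43.1670
G00 X88.9199 Y38.9474
M4 S831
G1 X83.1882 Y56.5877 F998
G1 X68.1825 Y67.4899
G1 X49.6345 Y67.4899
G1 X34.6288 Y56.5877
G1 X28.8971 Y38.9474
G1 X34.6288 Y21.3071
G1 X49.6345 Y10.4049
G1 X68.1825 Y10.4049
G1 X83.1882 Y21.3071
G1 X88.9199 Y38.9474
M5
G00 X0.0000 Y0.0000

viewBox `0 0 175.3619 86.5002` with mm width/height → 1 unit = 1 mm. Flip: y_m = 86.5002 − y_svg.

**Shape 1** — `<polyline>` open polyline, stroke `#ff8800` → engrave (S323, F3766). Machine vertices: (163.7421,38.5590) → (81.3308,58.8553) → (67.7139,77.8951) → (24.0396,55.5575) → (90.3349,55.9806) → (77.0454,33.5549). Open path.

**Shape 2** — `<polygon>` regular polygon, stroke `#ff8800` → engrave (S323, F3766). Machine vertices: (92.0892,24.0586) → (87.0331,26.8695) → (86.0784,32.5751) → (89.9438,36.8789) → (95.7188,36.5401) → (99.0546,31.8139) → (97.4393,26.2591) → (92.0892,24.0586). Closed: final G1 returns to the first vertex.

**Shape 3** — `<circle>` circle, stroke `#ff8800` → engrave (S323, F3766). Machine vertices: (105.8312,50.0981) → (102.2226,61.2042) → (92.7751,68.0682) → (81.0975,68.0682) → (71.6500,61.2042) → (68.0414,50.0981) → (71.6500,38.9920) → (81.0975,32.1280) → (92.7751,32.1280) → (102.2226,38.9920) → (105.8312,50.0981). Closed: final G1 returns to the first vertex.

**Shape 4** — `<polygon>` rectangle, stroke `#ff8800` → engrave (S323, F3766). Machine vertices: (61.6860,43.1670) → (93.6687,43.1670) → (93.6687,34.7094) → (61.6860,34.7094) → (61.6860,43.1670). Closed: final G1 returns to the first vertex.

**Shape 5** — `<circle>` circle, stroke `#008000` → cut (S831, F998). Machine vertices: (88.9199,38.9474) → (83.1882,56.5877) → (68.1825,67.4899) → (49.6345,67.4899) → (34.6288,56.5877) → (28.8971,38.9474) → (34.6288,21.3071) → (49.6345,10.4049) → (68.1825,10.4049) → (83.1882,21.3071) → (88.9199,38.9474). Closed: final G1 returns to the first vertex.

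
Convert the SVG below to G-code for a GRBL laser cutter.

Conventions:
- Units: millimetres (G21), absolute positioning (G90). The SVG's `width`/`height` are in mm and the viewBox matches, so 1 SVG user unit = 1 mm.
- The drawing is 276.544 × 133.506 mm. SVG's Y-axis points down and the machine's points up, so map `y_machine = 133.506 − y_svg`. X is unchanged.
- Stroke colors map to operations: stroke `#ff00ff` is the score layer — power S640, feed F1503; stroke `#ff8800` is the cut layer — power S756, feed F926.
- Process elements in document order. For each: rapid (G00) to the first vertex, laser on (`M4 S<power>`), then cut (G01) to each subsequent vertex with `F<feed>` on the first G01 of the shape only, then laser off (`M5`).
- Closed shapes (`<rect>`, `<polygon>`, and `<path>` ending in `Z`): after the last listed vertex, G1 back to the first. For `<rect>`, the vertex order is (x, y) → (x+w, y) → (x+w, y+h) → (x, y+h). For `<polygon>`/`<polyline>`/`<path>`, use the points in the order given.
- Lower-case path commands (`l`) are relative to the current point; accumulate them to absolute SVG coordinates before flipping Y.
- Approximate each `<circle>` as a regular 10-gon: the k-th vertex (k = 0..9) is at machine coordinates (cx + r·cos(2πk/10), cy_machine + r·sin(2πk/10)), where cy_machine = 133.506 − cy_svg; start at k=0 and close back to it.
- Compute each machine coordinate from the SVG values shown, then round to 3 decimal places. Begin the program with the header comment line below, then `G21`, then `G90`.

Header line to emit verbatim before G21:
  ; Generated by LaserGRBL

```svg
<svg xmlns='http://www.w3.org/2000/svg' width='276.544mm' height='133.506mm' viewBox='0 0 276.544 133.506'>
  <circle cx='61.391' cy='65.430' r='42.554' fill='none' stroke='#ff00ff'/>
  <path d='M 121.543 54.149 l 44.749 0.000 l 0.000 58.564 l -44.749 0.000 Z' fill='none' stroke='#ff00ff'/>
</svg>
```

Since the viewBox matches the mm dimensions, user units are millimetres directly. The only transform is the Y-flip y_m = 133.506 − y_svg.

Shape 1 is a circle drawn with `<circle>`. Its stroke #ff00ff means score at S640, F1503. After flipping Y the toolpath is (103.945,68.076) → (95.818,93.089) → (74.541,108.547) → (48.241,108.547) → (26.964,93.089) → (18.837,68.076) → (26.964,43.063) → (48.241,27.605) → (74.541,27.605) → (95.818,43.063) → (103.945,68.076), returning to the start.

Shape 2 is a rectangle drawn with `<path>`. Its stroke #ff00ff means score at S640, F1503. After flipping Y the toolpath is (121.543,79.357) → (166.292,79.357) → (166.292,20.793) → (121.543,20.793) → (121.543,79.357), returning to the start.

; Generated by LaserGRBL
G21
G90
G00 X103.945 Y68.076
M4 S640
G01 X95.818 Y93.089 F1503
G01 X74.541 Y108.547
G01 X48.241 Y108.547
G01 X26.964 Y93.089
G01 X18.837 Y68.076
G01 X26.964 Y43.063
G01 X48.241 Y27.605
G01 X74.541 Y27.605
G01 X95.818 Y43.063
G01 X103.945 Y68.076
M5
G00 X121.543 Y79.357
M4 S640
G01 X166.292 Y79.357 F1503
G01 X166.292 Y20.793
G01 X121.543 Y20.793
G01 X121.543 Y79.357
M5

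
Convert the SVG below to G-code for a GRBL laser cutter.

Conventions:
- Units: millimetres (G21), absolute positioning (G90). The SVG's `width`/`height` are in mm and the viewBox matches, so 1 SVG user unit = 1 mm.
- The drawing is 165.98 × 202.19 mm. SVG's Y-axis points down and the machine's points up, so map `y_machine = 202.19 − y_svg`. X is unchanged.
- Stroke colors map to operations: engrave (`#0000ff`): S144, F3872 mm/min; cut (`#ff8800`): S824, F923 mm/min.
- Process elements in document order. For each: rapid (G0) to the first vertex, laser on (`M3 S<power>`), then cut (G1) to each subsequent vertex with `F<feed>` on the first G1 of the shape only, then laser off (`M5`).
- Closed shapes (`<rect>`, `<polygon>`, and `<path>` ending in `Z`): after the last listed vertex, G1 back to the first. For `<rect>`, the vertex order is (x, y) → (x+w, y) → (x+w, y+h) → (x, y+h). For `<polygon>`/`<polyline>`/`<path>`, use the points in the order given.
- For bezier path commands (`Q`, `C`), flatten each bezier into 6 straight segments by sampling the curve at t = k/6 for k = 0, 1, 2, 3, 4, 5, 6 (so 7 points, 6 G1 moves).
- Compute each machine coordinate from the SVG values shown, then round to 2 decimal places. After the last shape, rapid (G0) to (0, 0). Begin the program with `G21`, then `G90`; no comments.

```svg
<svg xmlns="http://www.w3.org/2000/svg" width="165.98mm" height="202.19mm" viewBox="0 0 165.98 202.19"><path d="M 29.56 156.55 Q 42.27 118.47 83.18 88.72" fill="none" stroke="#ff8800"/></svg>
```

G21
G90
G0 X29.56 Y45.64
M3 S824
G1 X34.58 Y58.10 F923
G1 X41.17 Y70.10
G1 X49.32 Y81.64
G1 X59.04 Y92.71
G1 X70.33 Y103.32
G1 X83.18 Y113.47
M5
G0 X0.00 Y0.00

1 u = 1 mm; y_m = 202.19 − y.

[1] `<path>` quadratic bezier, #ff8800→cut S824 F923: (29.56,45.64) → (34.58,58.10) → (41.17,70.10) → (49.32,81.64) → (59.04,92.71) → (70.33,103.32) → (83.18,113.47)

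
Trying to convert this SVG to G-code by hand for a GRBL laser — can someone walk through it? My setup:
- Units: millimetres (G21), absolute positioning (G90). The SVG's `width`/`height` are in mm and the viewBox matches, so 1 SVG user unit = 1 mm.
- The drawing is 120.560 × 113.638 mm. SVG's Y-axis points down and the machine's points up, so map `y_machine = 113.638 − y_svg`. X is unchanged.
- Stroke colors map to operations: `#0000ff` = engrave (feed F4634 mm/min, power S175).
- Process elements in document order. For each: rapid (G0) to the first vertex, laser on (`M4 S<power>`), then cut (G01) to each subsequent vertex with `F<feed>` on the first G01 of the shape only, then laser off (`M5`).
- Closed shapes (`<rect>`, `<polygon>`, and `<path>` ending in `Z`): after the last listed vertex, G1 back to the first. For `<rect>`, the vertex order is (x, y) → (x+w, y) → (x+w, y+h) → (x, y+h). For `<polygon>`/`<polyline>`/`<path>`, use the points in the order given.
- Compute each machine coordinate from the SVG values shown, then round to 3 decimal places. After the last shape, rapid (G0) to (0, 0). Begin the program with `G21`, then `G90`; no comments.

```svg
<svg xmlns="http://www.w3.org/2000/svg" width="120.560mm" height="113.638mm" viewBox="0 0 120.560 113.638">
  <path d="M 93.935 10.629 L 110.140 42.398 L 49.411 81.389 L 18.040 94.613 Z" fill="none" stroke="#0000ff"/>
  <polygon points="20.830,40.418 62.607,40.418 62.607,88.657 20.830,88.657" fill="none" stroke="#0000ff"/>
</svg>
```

Since the viewBox matches the mm dimensions, user units are millimetres directly. The only transform is the Y-flip y_m = 113.638 − y_svg.

Shape 1 is a closed polygon drawn with `<path>`. Its stroke #0000ff means engrave at S175, F4634. After flipping Y the toolpath is (93.935,103.009) → (110.140,71.240) → (49.411,32.249) → (18.040,19.025) → (93.935,103.009), returning to the start.

Shape 2 is a rectangle drawn with `<polygon>`. Its stroke #0000ff means engrave at S175, F4634. After flipping Y the toolpath is (20.830,73.220) → (62.607,73.220) → (62.607,24.981) → (20.830,24.981) → (20.830,73.220), returning to the start.

G21
G90
G0 X93.935 Y103.009
M4 S175
G01 X110.140 Y71.240 F4634
G01 X49.411 Y32.249
G01 X18.040 Y19.025
G01 X93.935 Y103.009
M5
G0 X20.830 Y73.220
M4 S175
G01 X62.607 Y73.220 F4634
G01 X62.607 Y24.981
G01 X20.830 Y24.981
G01 X20.830 Y73.220
M5
G0 X0.000 Y0.000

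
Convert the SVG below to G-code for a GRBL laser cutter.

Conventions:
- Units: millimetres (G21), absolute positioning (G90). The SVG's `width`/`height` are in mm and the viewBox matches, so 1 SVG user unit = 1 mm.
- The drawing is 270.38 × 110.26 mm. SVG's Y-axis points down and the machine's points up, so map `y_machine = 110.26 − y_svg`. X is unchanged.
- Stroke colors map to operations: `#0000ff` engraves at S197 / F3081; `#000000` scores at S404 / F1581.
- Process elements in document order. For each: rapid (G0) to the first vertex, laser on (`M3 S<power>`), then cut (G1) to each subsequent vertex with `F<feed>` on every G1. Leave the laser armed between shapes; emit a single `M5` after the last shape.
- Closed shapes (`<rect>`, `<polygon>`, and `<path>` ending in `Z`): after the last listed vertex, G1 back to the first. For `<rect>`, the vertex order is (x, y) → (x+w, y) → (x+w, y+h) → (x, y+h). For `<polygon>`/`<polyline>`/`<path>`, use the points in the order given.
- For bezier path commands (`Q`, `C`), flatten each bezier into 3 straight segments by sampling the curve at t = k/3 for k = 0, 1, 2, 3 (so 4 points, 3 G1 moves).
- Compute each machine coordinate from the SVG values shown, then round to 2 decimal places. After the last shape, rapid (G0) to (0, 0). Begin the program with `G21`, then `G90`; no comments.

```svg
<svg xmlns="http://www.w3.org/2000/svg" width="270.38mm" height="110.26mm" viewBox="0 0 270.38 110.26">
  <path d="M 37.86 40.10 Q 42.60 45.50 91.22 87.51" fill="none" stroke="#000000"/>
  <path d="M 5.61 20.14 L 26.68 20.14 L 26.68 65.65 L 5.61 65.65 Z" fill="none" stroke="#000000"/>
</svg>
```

viewBox `0 0 270.38 110.26` with mm width/height → 1 unit = 1 mm. Flip: y_m = 110.26 − y_svg.

**Shape 1** — `<path>` quadratic bezier, stroke `#000000` → score (S404, F1581). Control points (SVG): P0=(37.86,40.10), P1=(42.60,45.50), P2=(91.22,87.51); sampled at t=k/3. Machine vertices: (37.86,70.16) → (45.90,62.49) → (63.68,46.69) → (91.22,22.75). Open path.

**Shape 2** — `<path>` rectangle, stroke `#000000` → score (S404, F1581). Machine vertices: (5.61,90.12) → (26.68,90.12) → (26.68,44.61) → (5.61,44.61) → (5.61,90.12). Closed: final G1 returns to the first vertex.

G21
G90
G0 X37.86 Y70.16
M3 S404
G1 X45.90 Y62.49 F1581
G1 X63.68 Y46.69 F1581
G1 X91.22 Y22.75 F1581
G0 X5.61 Y90.12
M3 S404
G1 X26.68 Y90.12 F1581
G1 X26.68 Y44.61 F1581
G1 X5.61 Y44.61 F1581
G1 X5.61 Y90.12 F1581
M5
G0 X0.00 Y0.00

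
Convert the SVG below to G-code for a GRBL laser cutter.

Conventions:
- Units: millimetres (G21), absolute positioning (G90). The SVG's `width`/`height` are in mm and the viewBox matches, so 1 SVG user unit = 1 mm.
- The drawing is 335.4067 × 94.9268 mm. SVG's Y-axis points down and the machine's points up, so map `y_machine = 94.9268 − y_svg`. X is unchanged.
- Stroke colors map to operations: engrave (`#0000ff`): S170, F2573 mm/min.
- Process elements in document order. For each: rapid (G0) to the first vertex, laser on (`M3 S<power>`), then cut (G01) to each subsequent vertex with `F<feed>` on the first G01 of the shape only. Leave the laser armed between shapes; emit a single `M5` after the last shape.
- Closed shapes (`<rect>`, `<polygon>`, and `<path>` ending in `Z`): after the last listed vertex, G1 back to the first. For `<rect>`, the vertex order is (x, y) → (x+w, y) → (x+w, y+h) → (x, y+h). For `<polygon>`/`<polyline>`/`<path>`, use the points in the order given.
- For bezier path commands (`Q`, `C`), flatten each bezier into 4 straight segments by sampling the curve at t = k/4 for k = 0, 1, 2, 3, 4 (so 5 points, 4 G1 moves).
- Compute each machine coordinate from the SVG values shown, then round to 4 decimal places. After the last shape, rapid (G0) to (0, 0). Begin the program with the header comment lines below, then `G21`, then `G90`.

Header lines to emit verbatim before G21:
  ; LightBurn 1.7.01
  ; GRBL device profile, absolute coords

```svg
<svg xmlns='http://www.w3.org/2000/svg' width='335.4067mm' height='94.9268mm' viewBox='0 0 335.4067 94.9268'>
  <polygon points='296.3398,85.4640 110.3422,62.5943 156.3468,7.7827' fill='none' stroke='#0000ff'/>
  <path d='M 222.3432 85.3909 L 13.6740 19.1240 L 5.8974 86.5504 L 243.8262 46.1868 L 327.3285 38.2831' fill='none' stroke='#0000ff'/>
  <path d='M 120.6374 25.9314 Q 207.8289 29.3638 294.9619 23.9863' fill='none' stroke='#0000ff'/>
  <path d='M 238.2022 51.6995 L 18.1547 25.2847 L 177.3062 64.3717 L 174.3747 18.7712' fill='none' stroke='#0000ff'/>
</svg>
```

; LightBurn 1.7.01
; GRBL device profile, absolute coords
G21
G90
G0 X296.3398 Y9.4628
M3 S170
G01 X110.3422 Y32.3325 F2573
G01 X156.3468 Y87.1441
G01 X296.3398 Y9.4628
G0 X222.3432 Y9.5359
M3 S170
G01 X13.6740 Y75.8028 F2573
G01 X5.8974 Y8.3764
G01 X243.8262 Y48.7400
G01 X327.3285 Y56.6437
G0 X120.6374 Y68.9954
M3 S170
G01 X164.2295 Y67.8298 F2573
G01 X207.8143 Y67.7655
G01 X251.3917 Y68.8024
G01 X294.9619 Y70.9405
G0 X238.2022 Y43.2273
M3 S170
G01 X18.1547 Y69.6421 F2573
G01 X177.3062 Y30.5551
G01 X174.3747 Y76.1556
M5
G0 X0.0000 Y0.0000

viewBox `0 0 335.4067 94.9268` with mm width/height → 1 unit = 1 mm. Flip: y_m = 94.9268 − y_svg.

**Shape 1** — `<polygon>` closed polygon, stroke `#0000ff` → engrave (S170, F2573). Machine vertices: (296.3398,9.4628) → (110.3422,32.3325) → (156.3468,87.1441) → (296.3398,9.4628). Closed: final G1 returns to the first vertex.

**Shape 2** — `<path>` open polyline, stroke `#0000ff` → engrave (S170, F2573). Machine vertices: (222.3432,9.5359) → (13.6740,75.8028) → (5.8974,8.3764) → (243.8262,48.7400) → (327.3285,56.6437). Open path.

**Shape 3** — `<path>` quadratic bezier, stroke `#0000ff` → engrave (S170, F2573). Control points (SVG): P0=(120.6374,25.9314), P1=(207.8289,29.3638), P2=(294.9619,23.9863); sampled at t=k/4. Machine vertices: (120.6374,68.9954) → (164.2295,67.8298) → (207.8143,67.7655) → (251.3917,68.8024) → (294.9619,70.9405). Open path.

**Shape 4** — `<path>` open polyline, stroke `#0000ff` → engrave (S170, F2573). Machine vertices: (238.2022,43.2273) → (18.1547,69.6421) → (177.3062,30.5551) → (174.3747,76.1556). Open path.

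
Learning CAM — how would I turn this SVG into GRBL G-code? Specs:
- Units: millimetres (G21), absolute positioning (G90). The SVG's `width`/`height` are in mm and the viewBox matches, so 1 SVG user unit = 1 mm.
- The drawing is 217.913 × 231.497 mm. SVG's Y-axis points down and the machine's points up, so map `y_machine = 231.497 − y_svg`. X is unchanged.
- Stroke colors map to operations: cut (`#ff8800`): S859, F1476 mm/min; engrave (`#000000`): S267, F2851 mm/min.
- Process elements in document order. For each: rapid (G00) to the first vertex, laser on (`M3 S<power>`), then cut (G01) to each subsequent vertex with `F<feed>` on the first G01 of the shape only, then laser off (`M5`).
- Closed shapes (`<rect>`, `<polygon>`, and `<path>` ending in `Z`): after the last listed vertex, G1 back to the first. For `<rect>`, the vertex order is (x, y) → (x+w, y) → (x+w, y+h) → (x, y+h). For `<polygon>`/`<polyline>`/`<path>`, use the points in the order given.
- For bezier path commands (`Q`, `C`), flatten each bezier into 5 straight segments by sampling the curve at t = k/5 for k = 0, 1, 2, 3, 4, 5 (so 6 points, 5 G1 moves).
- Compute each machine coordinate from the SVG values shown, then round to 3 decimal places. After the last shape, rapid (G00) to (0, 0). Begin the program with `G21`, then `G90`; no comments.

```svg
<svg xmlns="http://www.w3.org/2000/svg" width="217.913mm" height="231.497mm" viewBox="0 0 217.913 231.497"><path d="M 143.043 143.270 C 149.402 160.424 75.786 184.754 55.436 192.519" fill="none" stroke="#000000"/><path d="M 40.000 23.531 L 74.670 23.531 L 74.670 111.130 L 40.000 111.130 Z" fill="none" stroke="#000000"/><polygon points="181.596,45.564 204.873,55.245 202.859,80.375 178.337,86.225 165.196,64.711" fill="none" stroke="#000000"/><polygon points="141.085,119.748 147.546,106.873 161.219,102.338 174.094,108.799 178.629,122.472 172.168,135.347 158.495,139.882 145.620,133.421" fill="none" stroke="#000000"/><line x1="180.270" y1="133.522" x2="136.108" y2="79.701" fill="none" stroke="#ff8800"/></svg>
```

G21
G90
G00 X143.043 Y88.227
M3 S267
G01 X138.327 Y77.263 F2851
G01 X120.813 Y65.717
G01 X96.896 Y54.728
G01 X72.972 Y45.435
G01 X55.436 Y38.978
M5
G00 X40.000 Y207.966
M3 S267
G01 X74.670 Y207.966 F2851
G01 X74.670 Y120.367
G01 X40.000 Y120.367
G01 X40.000 Y207.966
M5
G00 X181.596 Y185.933
M3 S267
G01 X204.873 Y176.252 F2851
G01 X202.859 Y151.122
G01 X178.337 Y145.272
G01 X165.196 Y166.786
G01 X181.596 Y185.933
M5
G00 X141.085 Y111.749
M3 S267
G01 X147.546 Y124.624 F2851
G01 X161.219 Y129.159
G01 X174.094 Y122.698
G01 X178.629 Y109.025
G01 X172.168 Y96.150
G01 X158.495 Y91.615
G01 X145.620 Y98.076
G01 X141.085 Y111.749
M5
G00 X180.270 Y97.975
M3 S859
G01 X136.108 Y151.796 F1476
M5
G00 X0.000 Y0.000

viewBox `0 0 217.913 231.497` with mm width/height → 1 unit = 1 mm. Flip: y_m = 231.497 − y_svg.

**Shape 1** — `<path>` cubic bezier, stroke `#000000` → engrave (S267, F2851). Control points (SVG): P0=(143.043,143.270), P1=(149.402,160.424), P2=(75.786,184.754), P3=(55.436,192.519); sampled at t=k/5. Machine vertices: (143.043,88.227) → (138.327,77.263) → (120.813,65.717) → (96.896,54.728) → (72.972,45.435) → (55.436,38.978). Open path.

**Shape 2** — `<path>` rectangle, stroke `#000000` → engrave (S267, F2851). Machine vertices: (40.000,207.966) → (74.670,207.966) → (74.670,120.367) → (40.000,120.367) → (40.000,207.966). Closed: final G1 returns to the first vertex.

**Shape 3** — `<polygon>` regular polygon, stroke `#000000` → engrave (S267, F2851). Machine vertices: (181.596,185.933) → (204.873,176.252) → (202.859,151.122) → (178.337,145.272) → (165.196,166.786) → (181.596,185.933). Closed: final G1 returns to the first vertex.

**Shape 4** — `<polygon>` regular polygon, stroke `#000000` → engrave (S267, F2851). Machine vertices: (141.085,111.749) → (147.546,124.624) → (161.219,129.159) → (174.094,122.698) → (178.629,109.025) → (172.168,96.150) → (158.495,91.615) → (145.620,98.076) → (141.085,111.749). Closed: final G1 returns to the first vertex.

**Shape 5** — `<line>` line segment, stroke `#ff8800` → cut (S859, F1476). Machine vertices: (180.270,97.975) → (136.108,151.796). Open path.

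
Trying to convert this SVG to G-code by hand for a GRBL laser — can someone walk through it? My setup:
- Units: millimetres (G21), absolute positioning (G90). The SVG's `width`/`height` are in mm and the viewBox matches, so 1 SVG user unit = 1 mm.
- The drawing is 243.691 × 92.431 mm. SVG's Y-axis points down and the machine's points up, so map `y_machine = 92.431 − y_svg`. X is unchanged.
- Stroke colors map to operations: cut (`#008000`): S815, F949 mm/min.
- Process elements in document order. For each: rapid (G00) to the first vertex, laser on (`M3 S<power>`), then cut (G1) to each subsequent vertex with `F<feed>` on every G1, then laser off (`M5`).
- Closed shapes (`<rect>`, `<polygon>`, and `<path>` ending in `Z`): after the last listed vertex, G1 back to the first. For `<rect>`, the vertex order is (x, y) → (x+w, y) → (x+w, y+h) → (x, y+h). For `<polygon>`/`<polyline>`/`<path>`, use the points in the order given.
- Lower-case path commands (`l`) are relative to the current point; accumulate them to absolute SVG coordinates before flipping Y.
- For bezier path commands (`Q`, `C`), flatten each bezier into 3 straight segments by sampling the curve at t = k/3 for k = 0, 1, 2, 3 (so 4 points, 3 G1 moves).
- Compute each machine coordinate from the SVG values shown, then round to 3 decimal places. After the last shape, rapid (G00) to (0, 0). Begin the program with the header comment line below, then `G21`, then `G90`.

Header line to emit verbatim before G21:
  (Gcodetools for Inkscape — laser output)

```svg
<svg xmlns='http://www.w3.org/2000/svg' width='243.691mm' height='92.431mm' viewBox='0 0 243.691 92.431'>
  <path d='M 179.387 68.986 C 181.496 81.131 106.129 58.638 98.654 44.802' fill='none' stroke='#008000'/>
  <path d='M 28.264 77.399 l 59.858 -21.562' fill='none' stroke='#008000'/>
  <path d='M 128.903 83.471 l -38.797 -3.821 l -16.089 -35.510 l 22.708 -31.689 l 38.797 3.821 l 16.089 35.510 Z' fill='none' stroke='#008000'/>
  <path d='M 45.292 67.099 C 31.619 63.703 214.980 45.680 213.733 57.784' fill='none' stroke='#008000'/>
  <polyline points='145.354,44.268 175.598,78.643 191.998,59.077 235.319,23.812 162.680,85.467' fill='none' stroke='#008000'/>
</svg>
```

Since the viewBox matches the mm dimensions, user units are millimetres directly. The only transform is the Y-flip y_m = 92.431 − y_svg.

Shape 1 is a cubic bezier drawn with `<path>`. Its stroke #008000 means cut at S815, F949. After flipping Y the toolpath is (179.387,23.445) → (161.055,21.242) → (123.376,32.511) → (98.654,47.629).

Shape 2 is a line segment drawn with `<path>`. Its stroke #008000 means cut at S815, F949. After flipping Y the toolpath is (28.264,15.032) → (88.122,36.594).

Shape 3 is a regular polygon drawn with `<path>`. Its stroke #008000 means cut at S815, F949. After flipping Y the toolpath is (128.903,8.960) → (90.106,12.781) → (74.017,48.291) → (96.725,79.980) → (135.522,76.159) → (151.611,40.649) → (128.903,8.960), returning to the start.

Shape 4 is a cubic bezier drawn with `<path>`. Its stroke #008000 means cut at S815, F949. After flipping Y the toolpath is (45.292,25.332) → (83.162,31.946) → (167.579,38.366) → (213.733,34.647).

Shape 5 is a open polyline drawn with `<polyline>`. Its stroke #008000 means cut at S815, F949. After flipping Y the toolpath is (145.354,48.163) → (175.598,13.788) → (191.998,33.354) → (235.319,68.619) → (162.680,6.964).

(Gcodetools for Inkscape — laser output)
G21
G90
G00 X179.387 Y23.445
M3 S815
G1 X161.055 Y21.242 F949
G1 X123.376 Y32.511 F949
G1 X98.654 Y47.629 F949
M5
G00 X28.264 Y15.032
M3 S815
G1 X88.122 Y36.594 F949
M5
G00 X128.903 Y8.960
M3 S815
G1 X90.106 Y12.781 F949
G1 X74.017 Y48.291 F949
G1 X96.725 Y79.980 F949
G1 X135.522 Y76.159 F949
G1 X151.611 Y40.649 F949
G1 X128.903 Y8.960 F949
M5
G00 X45.292 Y25.332
M3 S815
G1 X83.162 Y31.946 F949
G1 X167.579 Y38.366 F949
G1 X213.733 Y34.647 F949
M5
G00 X145.354 Y48.163
M3 S815
G1 X175.598 Y13.788 F949
G1 X191.998 Y33.354 F949
G1 X235.319 Y68.619 F949
G1 X162.680 Y6.964 F949
M5
G00 X0.000 Y0.000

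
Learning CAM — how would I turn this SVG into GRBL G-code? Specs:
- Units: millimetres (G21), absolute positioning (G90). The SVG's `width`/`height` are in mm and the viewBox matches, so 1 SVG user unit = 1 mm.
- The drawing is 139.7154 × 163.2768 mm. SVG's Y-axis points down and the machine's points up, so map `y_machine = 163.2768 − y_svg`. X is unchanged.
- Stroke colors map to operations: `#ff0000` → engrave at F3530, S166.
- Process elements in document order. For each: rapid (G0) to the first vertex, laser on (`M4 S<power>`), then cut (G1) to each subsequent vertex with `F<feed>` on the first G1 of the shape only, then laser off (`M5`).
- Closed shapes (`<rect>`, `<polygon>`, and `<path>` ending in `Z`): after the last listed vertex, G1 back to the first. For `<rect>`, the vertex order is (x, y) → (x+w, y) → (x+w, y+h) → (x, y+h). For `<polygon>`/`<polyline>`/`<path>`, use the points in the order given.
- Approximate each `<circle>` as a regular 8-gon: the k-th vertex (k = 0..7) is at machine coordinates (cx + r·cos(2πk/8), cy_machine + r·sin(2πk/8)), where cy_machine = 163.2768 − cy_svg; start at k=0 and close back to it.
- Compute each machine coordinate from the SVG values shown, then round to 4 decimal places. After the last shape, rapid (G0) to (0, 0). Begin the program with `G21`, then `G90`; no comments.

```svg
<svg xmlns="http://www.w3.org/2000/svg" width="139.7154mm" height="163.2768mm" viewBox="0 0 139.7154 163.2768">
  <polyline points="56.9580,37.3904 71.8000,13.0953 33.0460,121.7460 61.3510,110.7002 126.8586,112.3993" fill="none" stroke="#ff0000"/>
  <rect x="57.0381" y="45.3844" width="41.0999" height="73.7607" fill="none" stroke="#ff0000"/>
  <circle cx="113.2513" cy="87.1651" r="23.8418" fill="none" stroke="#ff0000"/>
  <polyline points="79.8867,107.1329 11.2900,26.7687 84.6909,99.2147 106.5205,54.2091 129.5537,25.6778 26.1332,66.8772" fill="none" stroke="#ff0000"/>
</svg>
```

G21
G90
G0 X56.9580 Y125.8864
M4 S166
G1 X71.8000 Y150.1815 F3530
G1 X33.0460 Y41.5308
G1 X61.3510 Y52.5766
G1 X126.8586 Y50.8775
M5
G0 X57.0381 Y117.8924
M4 S166
G1 X98.1380 Y117.8924 F3530
G1 X98.1380 Y44.1317
G1 X57.0381 Y44.1317
G1 X57.0381 Y117.8924
M5
G0 X137.0931 Y76.1117
M4 S166
G1 X130.1100 Y92.9704 F3530
G1 X113.2513 Y99.9535
G1 X96.3926 Y92.9704
G1 X89.4095 Y76.1117
G1 X96.3926 Y59.2530
G1 X113.2513 Y52.2699
G1 X130.1100 Y59.2530
G1 X137.0931 Y76.1117
M5
G0 X79.8867 Y56.1439
M4 S166
G1 X11.2900 Y136.5081 F3530
G1 X84.6909 Y64.0621
G1 X106.5205 Y109.0677
G1 X129.5537 Y137.5990
G1 X26.1332 Y96.3996
M5
G0 X0.0000 Y0.0000

1 u = 1 mm; y_m = 163.2768 − y.

[1] `<polyline>` open polyline, #ff0000→engrave S166 F3530: (56.9580,125.8864) → (71.8000,150.1815) → (33.0460,41.5308) → (61.3510,52.5766) → (126.8586,50.8775)

[2] `<rect>` rectangle, #ff0000→engrave S166 F3530: (57.0381,117.8924) → (98.1380,117.8924) → (98.1380,44.1317) → (57.0381,44.1317) → (57.0381,117.8924) (closed)

[3] `<circle>` circle, #ff0000→engrave S166 F3530: (137.0931,76.1117) → (130.1100,92.9704) → (113.2513,99.9535) → (96.3926,92.9704) → (89.4095,76.1117) → (96.3926,59.2530) → (113.2513,52.2699) → (130.1100,59.2530) → (137.0931,76.1117) (closed)

[4] `<polyline>` open polyline, #ff0000→engrave S166 F3530: (79.8867,56.1439) → (11.2900,136.5081) → (84.6909,64.0621) → (106.5205,109.0677) → (129.5537,137.5990) → (26.1332,96.3996)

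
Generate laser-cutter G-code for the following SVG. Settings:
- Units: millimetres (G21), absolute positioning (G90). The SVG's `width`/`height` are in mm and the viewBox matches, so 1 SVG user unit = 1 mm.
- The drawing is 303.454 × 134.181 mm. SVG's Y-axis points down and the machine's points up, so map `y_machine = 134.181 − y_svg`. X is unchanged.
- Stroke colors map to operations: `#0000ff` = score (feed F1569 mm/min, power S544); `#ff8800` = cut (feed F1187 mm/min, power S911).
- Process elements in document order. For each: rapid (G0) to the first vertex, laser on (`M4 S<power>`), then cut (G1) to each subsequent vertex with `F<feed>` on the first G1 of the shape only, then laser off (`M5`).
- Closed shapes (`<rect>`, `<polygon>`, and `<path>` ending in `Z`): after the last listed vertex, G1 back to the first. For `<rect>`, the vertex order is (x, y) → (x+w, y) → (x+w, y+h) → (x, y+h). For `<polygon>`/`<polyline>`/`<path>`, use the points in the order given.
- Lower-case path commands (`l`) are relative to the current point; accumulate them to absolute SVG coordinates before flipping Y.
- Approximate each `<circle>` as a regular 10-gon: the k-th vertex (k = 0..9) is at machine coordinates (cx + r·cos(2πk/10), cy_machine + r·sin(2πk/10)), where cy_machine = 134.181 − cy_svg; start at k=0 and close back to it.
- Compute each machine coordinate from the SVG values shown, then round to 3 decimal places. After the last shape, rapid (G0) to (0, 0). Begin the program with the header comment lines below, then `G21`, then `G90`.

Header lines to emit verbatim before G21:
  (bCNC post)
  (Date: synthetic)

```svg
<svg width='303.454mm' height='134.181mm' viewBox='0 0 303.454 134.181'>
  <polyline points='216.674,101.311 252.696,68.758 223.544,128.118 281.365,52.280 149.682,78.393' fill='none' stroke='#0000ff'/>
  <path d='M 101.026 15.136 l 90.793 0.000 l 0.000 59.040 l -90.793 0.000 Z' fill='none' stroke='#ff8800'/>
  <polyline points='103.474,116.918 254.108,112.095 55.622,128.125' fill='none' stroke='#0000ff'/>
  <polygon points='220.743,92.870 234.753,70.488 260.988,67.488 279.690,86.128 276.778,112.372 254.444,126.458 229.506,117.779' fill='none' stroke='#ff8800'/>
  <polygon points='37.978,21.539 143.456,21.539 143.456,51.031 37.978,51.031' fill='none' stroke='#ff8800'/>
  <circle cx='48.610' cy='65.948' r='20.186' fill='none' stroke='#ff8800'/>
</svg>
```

(bCNC post)
(Date: synthetic)
G21
G90
G0 X216.674 Y32.870
M4 S544
G1 X252.696 Y65.423 F1569
G1 X223.544 Y6.063
G1 X281.365 Y81.901
G1 X149.682 Y55.788
M5
G0 X101.026 Y119.045
M4 S911
G1 X191.819 Y119.045 F1187
G1 X191.819 Y60.005
G1 X101.026 Y60.005
G1 X101.026 Y119.045
M5
G0 X103.474 Y17.263
M4 S544
G1 X254.108 Y22.086 F1569
G1 X55.622 Y6.056
M5
G0 X220.743 Y41.311
M4 S911
G1 X234.753 Y63.693 F1187
G1 X260.988 Y66.693
G1 X279.690 Y48.053
G1 X276.778 Y21.809
G1 X254.444 Y7.723
G1 X229.506 Y16.402
G1 X220.743 Y41.311
M5
G0 X37.978 Y112.642
M4 S911
G1 X143.456 Y112.642 F1187
G1 X143.456 Y83.150
G1 X37.978 Y83.150
G1 X37.978 Y112.642
M5
G0 X68.796 Y68.233
M4 S911
G1 X64.941 Y80.098 F1187
G1 X54.848 Y87.431
G1 X42.372 Y87.431
G1 X32.279 Y80.098
G1 X28.424 Y68.233
G1 X32.279 Y56.368
G1 X42.372 Y49.035
G1 X54.848 Y49.035
G1 X64.941 Y56.368
G1 X68.796 Y68.233
M5
G0 X0.000 Y0.000

1 u = 1 mm; y_m = 134.181 − y.

[1] `<polyline>` open polyline, #0000ff→score S544 F1569: (216.674,32.870) → (252.696,65.423) → (223.544,6.063) → (281.365,81.901) → (149.682,55.788)

[2] `<path>` rectangle, #ff8800→cut S911 F1187: (101.026,119.045) → (191.819,119.045) → (191.819,60.005) → (101.026,60.005) → (101.026,119.045) (closed)

[3] `<polyline>` open polyline, #0000ff→score S544 F1569: (103.474,17.263) → (254.108,22.086) → (55.622,6.056)

[4] `<polygon>` regular polygon, #ff8800→cut S911 F1187: (220.743,41.311) → (234.753,63.693) → (260.988,66.693) → (279.690,48.053) → (276.778,21.809) → (254.444,7.723) → (229.506,16.402) → (220.743,41.311) (closed)

[5] `<polygon>` rectangle, #ff8800→cut S911 F1187: (37.978,112.642) → (143.456,112.642) → (143.456,83.150) → (37.978,83.150) → (37.978,112.642) (closed)

[6] `<circle>` circle, #ff8800→cut S911 F1187: (68.796,68.233) → (64.941,80.098) → (54.848,87.431) → (42.372,87.431) → (32.279,80.098) → (28.424,68.233) → (32.279,56.368) → (42.372,49.035) → (54.848,49.035) → (64.941,56.368) → (68.796,68.233) (closed)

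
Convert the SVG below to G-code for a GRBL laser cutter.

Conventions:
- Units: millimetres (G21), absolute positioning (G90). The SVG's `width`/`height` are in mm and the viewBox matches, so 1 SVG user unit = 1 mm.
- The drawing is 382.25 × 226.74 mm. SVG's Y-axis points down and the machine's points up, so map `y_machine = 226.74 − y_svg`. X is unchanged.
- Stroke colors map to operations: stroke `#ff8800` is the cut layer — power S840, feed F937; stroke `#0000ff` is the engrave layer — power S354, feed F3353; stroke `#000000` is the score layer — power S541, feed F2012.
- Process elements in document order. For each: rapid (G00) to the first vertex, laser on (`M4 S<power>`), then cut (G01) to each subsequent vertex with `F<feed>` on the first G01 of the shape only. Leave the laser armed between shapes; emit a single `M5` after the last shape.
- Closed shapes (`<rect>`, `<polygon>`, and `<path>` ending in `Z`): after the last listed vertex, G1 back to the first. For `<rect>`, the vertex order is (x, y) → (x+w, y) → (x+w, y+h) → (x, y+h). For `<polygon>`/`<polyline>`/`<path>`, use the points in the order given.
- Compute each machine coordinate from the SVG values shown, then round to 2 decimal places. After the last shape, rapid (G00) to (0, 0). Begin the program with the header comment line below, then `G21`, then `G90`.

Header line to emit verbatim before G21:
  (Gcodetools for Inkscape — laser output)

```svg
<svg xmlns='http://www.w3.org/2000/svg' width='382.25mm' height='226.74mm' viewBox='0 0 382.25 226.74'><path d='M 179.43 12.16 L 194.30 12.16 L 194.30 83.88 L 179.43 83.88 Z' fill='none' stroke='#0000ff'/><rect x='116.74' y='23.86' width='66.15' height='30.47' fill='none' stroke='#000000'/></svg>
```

Since the viewBox matches the mm dimensions, user units are millimetres directly. The only transform is the Y-flip y_m = 226.74 − y_svg.

Shape 1 is a rectangle drawn with `<path>`. Its stroke #0000ff means engrave at S354, F3353. After flipping Y the toolpath is (179.43,214.58) → (194.30,214.58) → (194.30,142.86) → (179.43,142.86) → (179.43,214.58), returning to the start.

Shape 2 is a rectangle drawn with `<rect>`. Its stroke #000000 means score at S541, F2012. After flipping Y the toolpath is (116.74,202.88) → (182.89,202.88) → (182.89,172.41) → (116.74,172.41) → (116.74,202.88), returning to the start.

(Gcodetools for Inkscape — laser output)
G21
G90
G00 X179.43 Y214.58
M4 S354
G01 X194.30 Y214.58 F3353
G01 X194.30 Y142.86
G01 X179.43 Y142.86
G01 X179.43 Y214.58
G00 X116.74 Y202.88
M4 S541
G01 X182.89 Y202.88 F2012
G01 X182.89 Y172.41
G01 X116.74 Y172.41
G01 X116.74 Y202.88
M5
G00 X0.00 Y0.00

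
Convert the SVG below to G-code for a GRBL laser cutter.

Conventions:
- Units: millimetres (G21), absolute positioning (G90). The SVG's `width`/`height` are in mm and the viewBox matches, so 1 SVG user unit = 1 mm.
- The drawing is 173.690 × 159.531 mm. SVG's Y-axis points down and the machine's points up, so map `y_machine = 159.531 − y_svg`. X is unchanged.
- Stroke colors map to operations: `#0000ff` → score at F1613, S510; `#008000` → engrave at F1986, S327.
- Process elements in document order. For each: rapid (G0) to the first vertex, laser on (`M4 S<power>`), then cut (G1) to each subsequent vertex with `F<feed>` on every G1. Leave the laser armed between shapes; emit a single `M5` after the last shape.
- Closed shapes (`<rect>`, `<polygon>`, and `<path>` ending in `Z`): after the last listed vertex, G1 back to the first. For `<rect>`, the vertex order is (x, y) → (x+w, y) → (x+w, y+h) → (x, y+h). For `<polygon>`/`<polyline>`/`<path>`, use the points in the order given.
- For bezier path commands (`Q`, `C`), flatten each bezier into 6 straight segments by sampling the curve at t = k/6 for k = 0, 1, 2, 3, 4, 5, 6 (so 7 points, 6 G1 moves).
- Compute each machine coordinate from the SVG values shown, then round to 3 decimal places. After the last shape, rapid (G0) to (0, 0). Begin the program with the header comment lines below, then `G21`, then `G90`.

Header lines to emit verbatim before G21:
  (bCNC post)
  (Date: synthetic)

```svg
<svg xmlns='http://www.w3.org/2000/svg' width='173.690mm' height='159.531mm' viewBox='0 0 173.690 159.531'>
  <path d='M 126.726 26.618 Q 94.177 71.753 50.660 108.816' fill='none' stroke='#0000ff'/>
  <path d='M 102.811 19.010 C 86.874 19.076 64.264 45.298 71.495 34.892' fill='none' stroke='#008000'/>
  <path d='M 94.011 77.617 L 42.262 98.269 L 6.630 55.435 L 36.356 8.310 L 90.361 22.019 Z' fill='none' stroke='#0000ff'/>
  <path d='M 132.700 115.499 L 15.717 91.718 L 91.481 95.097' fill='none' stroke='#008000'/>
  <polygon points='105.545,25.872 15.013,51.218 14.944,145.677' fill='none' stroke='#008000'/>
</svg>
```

Since the viewBox matches the mm dimensions, user units are millimetres directly. The only transform is the Y-flip y_m = 159.531 − y_svg.

Shape 1 is a quadratic bezier drawn with `<path>`. Its stroke #0000ff means score at S510, F1613. After flipping Y the toolpath is (126.726,132.913) → (115.572,118.092) → (103.808,103.720) → (91.435,89.796) → (78.453,76.321) → (64.861,63.294) → (50.660,50.715).

Shape 2 is a cubic bezier drawn with `<path>`. Its stroke #008000 means engrave at S327, F1986. After flipping Y the toolpath is (102.811,140.521) → (94.455,138.599) → (86.002,134.062) → (78.465,128.653) → (72.859,124.117) → (70.197,122.198) → (71.495,124.639).

Shape 3 is a regular polygon drawn with `<path>`. Its stroke #0000ff means score at S510, F1613. After flipping Y the toolpath is (94.011,81.914) → (42.262,61.262) → (6.630,104.096) → (36.356,151.221) → (90.361,137.512) → (94.011,81.914), returning to the start.

Shape 4 is a open polyline drawn with `<path>`. Its stroke #008000 means engrave at S327, F1986. After flipping Y the toolpath is (132.700,44.032) → (15.717,67.813) → (91.481,64.434).

Shape 5 is a closed polygon drawn with `<polygon>`. Its stroke #008000 means engrave at S327, F1986. After flipping Y the toolpath is (105.545,133.659) → (15.013,108.313) → (14.944,13.854) → (105.545,133.659), returning to the start.

(bCNC post)
(Date: synthetic)
G21
G90
G0 X126.726 Y132.913
M4 S510
G1 X115.572 Y118.092 F1613
G1 X103.808 Y103.720 F1613
G1 X91.435 Y89.796 F1613
G1 X78.453 Y76.321 F1613
G1 X64.861 Y63.294 F1613
G1 X50.660 Y50.715 F1613
G0 X102.811 Y140.521
M4 S327
G1 X94.455 Y138.599 F1986
G1 X86.002 Y134.062 F1986
G1 X78.465 Y128.653 F1986
G1 X72.859 Y124.117 F1986
G1 X70.197 Y122.198 F1986
G1 X71.495 Y124.639 F1986
G0 X94.011 Y81.914
M4 S510
G1 X42.262 Y61.262 F1613
G1 X6.630 Y104.096 F1613
G1 X36.356 Y151.221 F1613
G1 X90.361 Y137.512 F1613
G1 X94.011 Y81.914 F1613
G0 X132.700 Y44.032
M4 S327
G1 X15.717 Y67.813 F1986
G1 X91.481 Y64.434 F1986
G0 X105.545 Y133.659
M4 S327
G1 X15.013 Y108.313 F1986
G1 X14.944 Y13.854 F1986
G1 X105.545 Y133.659 F1986
M5
G0 X0.000 Y0.000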